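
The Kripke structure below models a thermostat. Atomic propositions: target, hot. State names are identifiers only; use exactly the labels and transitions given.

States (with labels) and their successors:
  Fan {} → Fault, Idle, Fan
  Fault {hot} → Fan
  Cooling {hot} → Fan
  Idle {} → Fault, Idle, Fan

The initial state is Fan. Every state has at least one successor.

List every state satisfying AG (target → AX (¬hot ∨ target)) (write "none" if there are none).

{Fan, Fault, Cooling, Idle}

States satisfying target → AX (¬hot ∨ target): {Fan, Fault, Cooling, Idle}.
States satisfying AG (target → AX (¬hot ∨ target)): {Fan, Fault, Cooling, Idle}.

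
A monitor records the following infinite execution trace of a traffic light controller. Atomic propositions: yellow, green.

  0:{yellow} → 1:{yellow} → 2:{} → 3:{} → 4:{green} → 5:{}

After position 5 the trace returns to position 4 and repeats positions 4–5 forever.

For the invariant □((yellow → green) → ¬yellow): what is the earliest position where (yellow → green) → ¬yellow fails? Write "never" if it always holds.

(yellow → green) → ¬yellow holds at every position 0..5, and those are all the positions the trace ever visits, so the invariant □((yellow → green) → ¬yellow) is never violated.

never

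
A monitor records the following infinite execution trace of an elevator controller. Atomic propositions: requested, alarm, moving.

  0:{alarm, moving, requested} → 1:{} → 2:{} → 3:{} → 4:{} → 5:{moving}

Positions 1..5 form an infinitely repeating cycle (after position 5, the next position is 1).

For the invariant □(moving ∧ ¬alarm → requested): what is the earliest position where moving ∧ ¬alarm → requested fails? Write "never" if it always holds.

5

Check moving ∧ ¬alarm → requested at each position in order: 0 ✓, 1 ✓, 2 ✓, 3 ✓, 4 ✓.
At position 5 the labels are {moving}, so moving ∧ ¬alarm → requested is false there. This is the first violation.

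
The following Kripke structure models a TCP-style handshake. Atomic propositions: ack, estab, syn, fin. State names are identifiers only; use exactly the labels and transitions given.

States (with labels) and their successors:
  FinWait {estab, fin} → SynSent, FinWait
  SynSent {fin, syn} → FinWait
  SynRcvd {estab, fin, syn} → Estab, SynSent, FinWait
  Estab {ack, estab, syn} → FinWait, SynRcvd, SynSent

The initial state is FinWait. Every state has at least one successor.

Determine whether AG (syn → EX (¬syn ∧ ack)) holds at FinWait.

States satisfying syn → EX (¬syn ∧ ack): {FinWait}.
States satisfying AG (syn → EX (¬syn ∧ ack)): ∅.
SynSent is reachable from FinWait and violates syn → EX (¬syn ∧ ack), so AG fails at FinWait.
FinWait ∉ Sat(AG (syn → EX (¬syn ∧ ack))).

Does not hold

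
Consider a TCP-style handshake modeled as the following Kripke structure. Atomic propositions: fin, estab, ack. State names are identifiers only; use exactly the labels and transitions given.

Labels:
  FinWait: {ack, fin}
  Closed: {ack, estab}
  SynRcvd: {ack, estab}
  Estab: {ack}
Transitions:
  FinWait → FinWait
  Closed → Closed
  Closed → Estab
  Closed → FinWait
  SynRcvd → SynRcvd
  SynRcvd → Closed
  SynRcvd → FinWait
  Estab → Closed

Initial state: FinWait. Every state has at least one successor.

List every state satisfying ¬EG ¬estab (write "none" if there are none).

{Closed, SynRcvd, Estab}

States satisfying ¬estab: {FinWait, Estab}.
States satisfying EG ¬estab: {FinWait}.
States satisfying ¬EG ¬estab: {Closed, SynRcvd, Estab}.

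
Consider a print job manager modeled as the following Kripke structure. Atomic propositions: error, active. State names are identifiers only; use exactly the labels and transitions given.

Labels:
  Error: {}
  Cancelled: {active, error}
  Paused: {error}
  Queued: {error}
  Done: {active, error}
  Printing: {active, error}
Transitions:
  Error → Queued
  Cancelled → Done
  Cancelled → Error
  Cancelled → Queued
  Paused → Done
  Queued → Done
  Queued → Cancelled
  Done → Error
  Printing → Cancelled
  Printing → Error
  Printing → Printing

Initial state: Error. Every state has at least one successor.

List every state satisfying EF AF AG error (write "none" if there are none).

none

States satisfying AF AG error: ∅.
States satisfying EF AF AG error: ∅.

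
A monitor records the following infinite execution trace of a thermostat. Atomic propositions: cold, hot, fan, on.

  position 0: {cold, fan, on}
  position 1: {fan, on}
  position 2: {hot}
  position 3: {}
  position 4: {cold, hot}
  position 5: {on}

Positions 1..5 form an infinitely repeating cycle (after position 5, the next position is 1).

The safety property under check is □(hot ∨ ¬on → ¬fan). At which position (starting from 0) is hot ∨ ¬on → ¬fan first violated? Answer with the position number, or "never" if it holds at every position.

hot ∨ ¬on → ¬fan holds at every position 0..5, and those are all the positions the trace ever visits, so the invariant □(hot ∨ ¬on → ¬fan) is never violated.

never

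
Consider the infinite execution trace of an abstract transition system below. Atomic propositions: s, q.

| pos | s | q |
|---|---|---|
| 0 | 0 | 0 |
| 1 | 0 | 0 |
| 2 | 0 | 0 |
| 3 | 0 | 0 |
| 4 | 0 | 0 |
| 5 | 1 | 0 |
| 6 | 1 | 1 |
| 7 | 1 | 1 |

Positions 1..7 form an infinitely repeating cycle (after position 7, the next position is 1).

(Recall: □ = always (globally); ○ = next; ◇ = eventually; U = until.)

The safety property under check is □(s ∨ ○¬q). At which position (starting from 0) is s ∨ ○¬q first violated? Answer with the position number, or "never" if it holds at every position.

never

s ∨ ○¬q holds at every position 0..7, and those are all the positions the trace ever visits, so the invariant □(s ∨ ○¬q) is never violated.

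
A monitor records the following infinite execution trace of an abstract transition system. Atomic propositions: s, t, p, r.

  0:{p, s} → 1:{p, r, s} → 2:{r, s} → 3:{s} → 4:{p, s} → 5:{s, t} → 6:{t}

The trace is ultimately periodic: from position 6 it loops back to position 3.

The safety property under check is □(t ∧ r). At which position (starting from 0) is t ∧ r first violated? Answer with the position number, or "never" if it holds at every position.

At position 0 the labels are {p, s}, so t ∧ r is false there. This is the first violation.

0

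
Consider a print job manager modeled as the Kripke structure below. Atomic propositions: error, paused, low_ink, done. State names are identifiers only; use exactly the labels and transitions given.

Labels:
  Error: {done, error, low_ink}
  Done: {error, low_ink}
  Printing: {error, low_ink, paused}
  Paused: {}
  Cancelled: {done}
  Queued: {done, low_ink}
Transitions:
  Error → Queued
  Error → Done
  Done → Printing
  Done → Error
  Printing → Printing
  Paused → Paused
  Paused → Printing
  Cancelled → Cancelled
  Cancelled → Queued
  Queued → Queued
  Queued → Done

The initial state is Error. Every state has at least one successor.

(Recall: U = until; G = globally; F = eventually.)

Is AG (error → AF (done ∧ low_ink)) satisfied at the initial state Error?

No

States satisfying error → AF (done ∧ low_ink): {Error, Paused, Cancelled, Queued}.
States satisfying AG (error → AF (done ∧ low_ink)): ∅.
Done is reachable from Error and violates error → AF (done ∧ low_ink), so AG fails at Error.
Error ∉ Sat(AG (error → AF (done ∧ low_ink))).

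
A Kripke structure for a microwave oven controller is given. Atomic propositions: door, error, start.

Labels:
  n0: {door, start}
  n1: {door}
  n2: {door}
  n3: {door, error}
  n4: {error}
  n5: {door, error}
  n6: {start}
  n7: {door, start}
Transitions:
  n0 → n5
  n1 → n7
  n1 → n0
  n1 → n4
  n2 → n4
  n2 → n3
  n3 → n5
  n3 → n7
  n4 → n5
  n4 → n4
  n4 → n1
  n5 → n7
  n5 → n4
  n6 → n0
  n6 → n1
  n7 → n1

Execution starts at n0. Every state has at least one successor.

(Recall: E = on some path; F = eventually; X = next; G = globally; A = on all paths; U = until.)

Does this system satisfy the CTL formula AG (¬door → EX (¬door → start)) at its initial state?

States satisfying ¬door → EX (¬door → start): {n0, n1, n2, n3, n4, n5, n6, n7}.
States satisfying AG (¬door → EX (¬door → start)): {n0, n1, n2, n3, n4, n5, n6, n7}.
Every state reachable from n0 satisfies ¬door → EX (¬door → start).
n0 ∈ Sat(AG (¬door → EX (¬door → start))).

Holds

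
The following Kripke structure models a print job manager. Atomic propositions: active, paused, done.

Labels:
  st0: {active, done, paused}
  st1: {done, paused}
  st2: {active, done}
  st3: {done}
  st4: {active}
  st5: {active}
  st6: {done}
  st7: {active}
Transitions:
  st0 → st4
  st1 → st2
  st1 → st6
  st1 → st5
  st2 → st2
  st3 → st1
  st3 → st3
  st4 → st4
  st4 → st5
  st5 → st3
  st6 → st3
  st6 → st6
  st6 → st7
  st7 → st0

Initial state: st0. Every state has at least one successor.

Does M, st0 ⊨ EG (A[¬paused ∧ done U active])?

Yes

States satisfying A[¬paused ∧ done U active]: {st0, st2, st4, st5, st7}.
States satisfying EG (A[¬paused ∧ done U active]): {st0, st2, st4, st7}.
st0 ∈ Sat(EG (A[¬paused ∧ done U active])).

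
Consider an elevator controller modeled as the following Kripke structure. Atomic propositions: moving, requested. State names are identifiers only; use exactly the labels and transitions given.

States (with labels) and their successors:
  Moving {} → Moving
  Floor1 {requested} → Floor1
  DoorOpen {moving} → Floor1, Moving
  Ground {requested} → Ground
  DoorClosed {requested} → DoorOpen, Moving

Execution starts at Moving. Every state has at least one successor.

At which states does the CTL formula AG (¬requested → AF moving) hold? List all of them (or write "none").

{Floor1, Ground}

States satisfying ¬requested → AF moving: {Floor1, DoorOpen, Ground, DoorClosed}.
States satisfying AG (¬requested → AF moving): {Floor1, Ground}.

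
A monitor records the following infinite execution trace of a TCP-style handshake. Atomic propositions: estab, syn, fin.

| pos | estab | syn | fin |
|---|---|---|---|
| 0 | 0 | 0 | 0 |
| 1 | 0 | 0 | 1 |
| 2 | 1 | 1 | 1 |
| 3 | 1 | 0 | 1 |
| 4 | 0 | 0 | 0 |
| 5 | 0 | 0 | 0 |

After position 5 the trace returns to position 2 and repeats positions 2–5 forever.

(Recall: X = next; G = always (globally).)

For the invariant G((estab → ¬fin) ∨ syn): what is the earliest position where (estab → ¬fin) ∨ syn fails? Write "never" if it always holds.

Check (estab → ¬fin) ∨ syn at each position in order: 0 ✓, 1 ✓, 2 ✓.
At position 3 the labels are {estab, fin}, so (estab → ¬fin) ∨ syn is false there. This is the first violation.

3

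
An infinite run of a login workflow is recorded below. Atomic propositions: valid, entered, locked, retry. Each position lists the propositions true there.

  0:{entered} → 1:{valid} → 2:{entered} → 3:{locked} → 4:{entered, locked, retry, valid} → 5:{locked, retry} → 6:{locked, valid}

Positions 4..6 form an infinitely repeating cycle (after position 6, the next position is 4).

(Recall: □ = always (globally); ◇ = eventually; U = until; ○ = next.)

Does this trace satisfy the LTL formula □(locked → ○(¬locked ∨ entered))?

locked → ○(¬locked ∨ entered) must hold at every position from 0 onward. It fails at position 4, so □(locked → ○(¬locked ∨ entered)) is false.
Positions where locked holds: 3, 4, 5, 6.
Check ○(¬locked ∨ entered) at each: 3→ok, 4→fails, 5→fails, 6→ok.

Does not hold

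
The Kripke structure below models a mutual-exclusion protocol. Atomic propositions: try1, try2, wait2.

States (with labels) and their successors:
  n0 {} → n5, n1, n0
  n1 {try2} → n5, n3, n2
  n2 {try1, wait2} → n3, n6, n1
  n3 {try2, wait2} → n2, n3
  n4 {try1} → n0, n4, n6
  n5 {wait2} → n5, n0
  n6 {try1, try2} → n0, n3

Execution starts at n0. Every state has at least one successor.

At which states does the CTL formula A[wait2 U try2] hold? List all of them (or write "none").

States satisfying wait2: {n2, n3, n5}.
States satisfying try2: {n1, n3, n6}.
States satisfying A[wait2 U try2]: {n1, n2, n3, n6}.

{n1, n2, n3, n6}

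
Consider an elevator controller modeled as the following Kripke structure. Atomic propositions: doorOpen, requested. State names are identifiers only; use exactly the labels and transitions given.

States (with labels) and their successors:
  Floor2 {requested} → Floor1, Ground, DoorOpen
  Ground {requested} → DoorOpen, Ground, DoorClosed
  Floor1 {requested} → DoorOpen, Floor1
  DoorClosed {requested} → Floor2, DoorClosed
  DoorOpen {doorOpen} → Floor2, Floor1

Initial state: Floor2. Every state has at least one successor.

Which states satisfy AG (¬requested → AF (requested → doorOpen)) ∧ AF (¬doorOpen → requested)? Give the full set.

{Floor2, Ground, Floor1, DoorClosed, DoorOpen}

States satisfying ¬requested → AF (requested → doorOpen): {Floor2, Ground, Floor1, DoorClosed, DoorOpen}.
States satisfying AG (¬requested → AF (requested → doorOpen)): {Floor2, Ground, Floor1, DoorClosed, DoorOpen}.
States satisfying ¬doorOpen → requested: {Floor2, Ground, Floor1, DoorClosed, DoorOpen}.
States satisfying AF (¬doorOpen → requested): {Floor2, Ground, Floor1, DoorClosed, DoorOpen}.
States satisfying AG (¬requested → AF (requested → doorOpen)) ∧ AF (¬doorOpen → requested): {Floor2, Ground, Floor1, DoorClosed, DoorOpen}.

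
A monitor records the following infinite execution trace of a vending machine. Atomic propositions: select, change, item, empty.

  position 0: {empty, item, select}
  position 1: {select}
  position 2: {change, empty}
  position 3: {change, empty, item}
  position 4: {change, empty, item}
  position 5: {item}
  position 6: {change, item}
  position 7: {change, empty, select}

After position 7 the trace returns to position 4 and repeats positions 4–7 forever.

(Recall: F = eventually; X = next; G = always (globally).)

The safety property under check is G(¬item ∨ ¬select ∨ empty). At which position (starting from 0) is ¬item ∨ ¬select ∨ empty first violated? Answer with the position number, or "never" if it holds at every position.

never

¬item ∨ ¬select ∨ empty holds at every position 0..7, and those are all the positions the trace ever visits, so the invariant G(¬item ∨ ¬select ∨ empty) is never violated.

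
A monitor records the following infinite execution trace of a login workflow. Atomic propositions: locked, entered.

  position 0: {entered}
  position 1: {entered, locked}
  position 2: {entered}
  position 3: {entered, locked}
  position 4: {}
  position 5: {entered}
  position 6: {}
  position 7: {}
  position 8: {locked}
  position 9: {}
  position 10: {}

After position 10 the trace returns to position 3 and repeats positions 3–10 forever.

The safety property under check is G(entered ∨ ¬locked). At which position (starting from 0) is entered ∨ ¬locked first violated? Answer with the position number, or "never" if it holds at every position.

Check entered ∨ ¬locked at each position in order: 0 ✓, 1 ✓, 2 ✓, 3 ✓, 4 ✓, 5 ✓, 6 ✓, 7 ✓.
At position 8 the labels are {locked}, so entered ∨ ¬locked is false there. This is the first violation.

8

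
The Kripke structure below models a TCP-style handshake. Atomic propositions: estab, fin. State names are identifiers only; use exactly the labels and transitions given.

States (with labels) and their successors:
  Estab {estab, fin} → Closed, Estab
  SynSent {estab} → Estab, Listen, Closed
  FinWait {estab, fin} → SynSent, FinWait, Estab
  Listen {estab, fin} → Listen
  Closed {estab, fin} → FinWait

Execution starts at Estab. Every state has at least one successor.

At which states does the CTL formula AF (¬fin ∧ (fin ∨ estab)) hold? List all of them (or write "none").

{SynSent}

States satisfying ¬fin ∧ (fin ∨ estab): {SynSent}.
States satisfying AF (¬fin ∧ (fin ∨ estab)): {SynSent}.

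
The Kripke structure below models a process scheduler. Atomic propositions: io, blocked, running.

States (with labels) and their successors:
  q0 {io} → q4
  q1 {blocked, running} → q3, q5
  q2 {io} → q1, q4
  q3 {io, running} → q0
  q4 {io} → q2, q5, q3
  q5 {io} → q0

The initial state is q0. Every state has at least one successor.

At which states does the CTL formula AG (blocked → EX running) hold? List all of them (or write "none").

States satisfying blocked → EX running: {q0, q1, q2, q3, q4, q5}.
States satisfying AG (blocked → EX running): {q0, q1, q2, q3, q4, q5}.

{q0, q1, q2, q3, q4, q5}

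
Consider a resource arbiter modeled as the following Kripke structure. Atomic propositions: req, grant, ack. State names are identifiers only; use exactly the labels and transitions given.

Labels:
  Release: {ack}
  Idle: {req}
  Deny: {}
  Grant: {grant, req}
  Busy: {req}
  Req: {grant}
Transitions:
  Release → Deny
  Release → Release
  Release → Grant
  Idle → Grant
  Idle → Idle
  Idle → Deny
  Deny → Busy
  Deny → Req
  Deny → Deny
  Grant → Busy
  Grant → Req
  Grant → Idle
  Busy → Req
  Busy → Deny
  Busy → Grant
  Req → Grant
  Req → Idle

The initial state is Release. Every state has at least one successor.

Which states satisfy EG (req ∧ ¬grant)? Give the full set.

{Idle}

States satisfying req ∧ ¬grant: {Idle, Busy}.
States satisfying EG (req ∧ ¬grant): {Idle}.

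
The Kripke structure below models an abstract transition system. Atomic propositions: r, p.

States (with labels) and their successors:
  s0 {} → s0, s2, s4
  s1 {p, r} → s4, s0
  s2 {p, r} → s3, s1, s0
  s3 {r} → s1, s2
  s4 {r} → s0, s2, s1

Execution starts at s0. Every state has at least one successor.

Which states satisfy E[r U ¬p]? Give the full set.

States satisfying r: {s1, s2, s3, s4}.
States satisfying ¬p: {s0, s3, s4}.
States satisfying E[r U ¬p]: {s0, s1, s2, s3, s4}.

{s0, s1, s2, s3, s4}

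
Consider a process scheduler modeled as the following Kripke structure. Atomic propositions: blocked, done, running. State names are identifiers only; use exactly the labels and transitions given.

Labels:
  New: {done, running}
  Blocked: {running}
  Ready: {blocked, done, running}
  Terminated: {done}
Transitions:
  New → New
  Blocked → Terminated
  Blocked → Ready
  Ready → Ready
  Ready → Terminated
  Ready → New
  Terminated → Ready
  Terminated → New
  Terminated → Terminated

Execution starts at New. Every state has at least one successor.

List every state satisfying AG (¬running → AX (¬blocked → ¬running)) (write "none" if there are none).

States satisfying ¬running → AX (¬blocked → ¬running): {New, Blocked, Ready}.
States satisfying AG (¬running → AX (¬blocked → ¬running)): {New}.

{New}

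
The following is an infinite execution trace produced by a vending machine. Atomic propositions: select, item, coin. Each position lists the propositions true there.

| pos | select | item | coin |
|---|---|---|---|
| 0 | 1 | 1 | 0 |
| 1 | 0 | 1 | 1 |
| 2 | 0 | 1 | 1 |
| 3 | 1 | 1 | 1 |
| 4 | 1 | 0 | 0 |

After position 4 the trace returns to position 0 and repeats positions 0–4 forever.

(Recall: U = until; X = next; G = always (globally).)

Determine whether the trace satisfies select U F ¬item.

Walking from position 0: F ¬item first holds at position 0, and select holds at every earlier position along the way, so select U F ¬item holds.

Yes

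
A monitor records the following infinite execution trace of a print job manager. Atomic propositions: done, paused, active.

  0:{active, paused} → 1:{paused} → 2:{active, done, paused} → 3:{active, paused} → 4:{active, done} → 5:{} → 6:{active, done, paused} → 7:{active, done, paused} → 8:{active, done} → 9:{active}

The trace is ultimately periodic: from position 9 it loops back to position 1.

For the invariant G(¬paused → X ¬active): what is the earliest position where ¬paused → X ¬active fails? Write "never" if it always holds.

Check ¬paused → X ¬active at each position in order: 0 ✓, 1 ✓, 2 ✓, 3 ✓, 4 ✓.
At position 5 the labels are {} and the next position 6 has {active, done, paused}, so ¬paused → X ¬active is false there. This is the first violation.

5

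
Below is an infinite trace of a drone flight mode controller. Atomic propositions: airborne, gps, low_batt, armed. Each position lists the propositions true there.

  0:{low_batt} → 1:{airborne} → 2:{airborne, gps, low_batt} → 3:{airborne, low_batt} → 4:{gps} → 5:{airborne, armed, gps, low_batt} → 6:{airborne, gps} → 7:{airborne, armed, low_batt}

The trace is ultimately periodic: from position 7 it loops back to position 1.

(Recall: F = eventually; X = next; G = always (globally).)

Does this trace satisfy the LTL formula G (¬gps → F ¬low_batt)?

Holds

¬gps → F ¬low_batt holds at every position 0..7, and those are all positions ever visited, so G (¬gps → F ¬low_batt) holds.
Positions where ¬gps holds: 0, 1, 3, 7.
Check F ¬low_batt at each: 0→ok, 1→ok, 3→ok, 7→ok.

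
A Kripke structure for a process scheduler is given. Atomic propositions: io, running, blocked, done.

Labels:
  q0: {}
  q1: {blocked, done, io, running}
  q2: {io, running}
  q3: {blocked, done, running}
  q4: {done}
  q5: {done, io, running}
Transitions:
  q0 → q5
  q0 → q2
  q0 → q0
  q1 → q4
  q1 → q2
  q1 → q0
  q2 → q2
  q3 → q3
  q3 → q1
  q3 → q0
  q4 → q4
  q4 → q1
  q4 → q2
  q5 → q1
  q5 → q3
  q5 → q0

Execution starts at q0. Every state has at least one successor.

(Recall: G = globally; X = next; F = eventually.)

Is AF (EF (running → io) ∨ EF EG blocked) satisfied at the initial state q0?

Yes

States satisfying EF (running → io) ∨ EF EG blocked: {q0, q1, q2, q3, q4, q5}.
States satisfying AF (EF (running → io) ∨ EF EG blocked): {q0, q1, q2, q3, q4, q5}.
q0 ∈ Sat(AF (EF (running → io) ∨ EF EG blocked)).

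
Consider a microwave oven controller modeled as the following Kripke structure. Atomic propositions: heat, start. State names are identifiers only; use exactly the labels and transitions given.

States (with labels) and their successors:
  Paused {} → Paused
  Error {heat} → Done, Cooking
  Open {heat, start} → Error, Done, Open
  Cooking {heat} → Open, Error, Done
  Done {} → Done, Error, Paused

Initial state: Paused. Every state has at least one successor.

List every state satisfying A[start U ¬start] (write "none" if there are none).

{Paused, Error, Cooking, Done}

States satisfying start: {Open}.
States satisfying ¬start: {Paused, Error, Cooking, Done}.
States satisfying A[start U ¬start]: {Paused, Error, Cooking, Done}.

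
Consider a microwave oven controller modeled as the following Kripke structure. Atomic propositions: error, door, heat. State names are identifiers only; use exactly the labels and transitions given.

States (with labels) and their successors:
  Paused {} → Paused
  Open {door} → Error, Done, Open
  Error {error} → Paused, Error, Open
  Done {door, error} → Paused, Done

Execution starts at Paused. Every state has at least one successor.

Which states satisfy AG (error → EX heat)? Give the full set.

{Paused}

States satisfying error → EX heat: {Paused, Open}.
States satisfying AG (error → EX heat): {Paused}.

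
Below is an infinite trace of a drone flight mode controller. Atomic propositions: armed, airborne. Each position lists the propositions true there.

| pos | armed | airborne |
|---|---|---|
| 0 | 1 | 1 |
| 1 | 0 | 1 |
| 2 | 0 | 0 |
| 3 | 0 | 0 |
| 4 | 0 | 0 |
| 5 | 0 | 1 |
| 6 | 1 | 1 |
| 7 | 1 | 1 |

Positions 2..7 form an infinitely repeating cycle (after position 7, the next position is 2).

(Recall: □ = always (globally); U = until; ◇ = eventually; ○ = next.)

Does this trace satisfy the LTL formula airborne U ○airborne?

Walking from position 0: ○airborne first holds at position 0, and airborne holds at every earlier position along the way, so airborne U ○airborne holds.

Yes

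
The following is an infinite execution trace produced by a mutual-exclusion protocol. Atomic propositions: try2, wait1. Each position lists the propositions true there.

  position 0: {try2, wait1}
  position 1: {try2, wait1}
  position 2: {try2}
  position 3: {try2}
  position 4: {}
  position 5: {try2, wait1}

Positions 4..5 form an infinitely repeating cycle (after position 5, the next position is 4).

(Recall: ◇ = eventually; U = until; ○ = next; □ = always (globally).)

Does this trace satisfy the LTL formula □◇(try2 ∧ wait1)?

Satisfied

◇(try2 ∧ wait1) holds at every position 0..5, and those are all positions ever visited, so □◇(try2 ∧ wait1) holds.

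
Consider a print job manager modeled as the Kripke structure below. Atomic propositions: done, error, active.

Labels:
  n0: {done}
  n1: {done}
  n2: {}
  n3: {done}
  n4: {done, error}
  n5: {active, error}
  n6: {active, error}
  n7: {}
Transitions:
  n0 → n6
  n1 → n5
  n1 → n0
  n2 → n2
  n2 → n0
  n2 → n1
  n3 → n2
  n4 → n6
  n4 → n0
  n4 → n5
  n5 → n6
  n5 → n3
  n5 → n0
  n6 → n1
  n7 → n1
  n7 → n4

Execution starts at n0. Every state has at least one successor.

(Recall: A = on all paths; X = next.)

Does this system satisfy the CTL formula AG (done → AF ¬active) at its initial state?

Yes

States satisfying done → AF ¬active: {n0, n1, n2, n3, n4, n5, n6, n7}.
States satisfying AG (done → AF ¬active): {n0, n1, n2, n3, n4, n5, n6, n7}.
Every state reachable from n0 satisfies done → AF ¬active.
n0 ∈ Sat(AG (done → AF ¬active)).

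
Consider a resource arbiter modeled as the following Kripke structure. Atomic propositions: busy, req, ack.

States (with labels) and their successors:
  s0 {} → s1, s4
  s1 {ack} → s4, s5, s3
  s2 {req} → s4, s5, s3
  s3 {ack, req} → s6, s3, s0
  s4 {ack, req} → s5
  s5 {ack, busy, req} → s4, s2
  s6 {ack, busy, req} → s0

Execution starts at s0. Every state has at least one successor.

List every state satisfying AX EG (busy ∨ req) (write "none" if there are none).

States satisfying EG (busy ∨ req): {s2, s3, s4, s5}.
States satisfying AX EG (busy ∨ req): {s1, s2, s4, s5}.

{s1, s2, s4, s5}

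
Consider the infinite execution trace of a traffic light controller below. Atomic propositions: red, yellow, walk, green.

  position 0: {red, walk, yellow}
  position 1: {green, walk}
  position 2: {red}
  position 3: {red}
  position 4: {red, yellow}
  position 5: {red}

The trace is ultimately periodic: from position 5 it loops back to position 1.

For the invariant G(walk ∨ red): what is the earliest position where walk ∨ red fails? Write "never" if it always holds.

never

walk ∨ red holds at every position 0..5, and those are all the positions the trace ever visits, so the invariant G(walk ∨ red) is never violated.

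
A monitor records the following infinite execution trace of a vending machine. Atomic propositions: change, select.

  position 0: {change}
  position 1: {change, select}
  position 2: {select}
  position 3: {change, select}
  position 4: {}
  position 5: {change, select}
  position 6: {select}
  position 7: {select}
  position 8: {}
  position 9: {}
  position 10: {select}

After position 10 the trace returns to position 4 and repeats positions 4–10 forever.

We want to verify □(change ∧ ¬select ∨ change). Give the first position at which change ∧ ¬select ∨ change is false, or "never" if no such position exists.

Check change ∧ ¬select ∨ change at each position in order: 0 ✓, 1 ✓.
At position 2 the labels are {select}, so change ∧ ¬select ∨ change is false there. This is the first violation.

2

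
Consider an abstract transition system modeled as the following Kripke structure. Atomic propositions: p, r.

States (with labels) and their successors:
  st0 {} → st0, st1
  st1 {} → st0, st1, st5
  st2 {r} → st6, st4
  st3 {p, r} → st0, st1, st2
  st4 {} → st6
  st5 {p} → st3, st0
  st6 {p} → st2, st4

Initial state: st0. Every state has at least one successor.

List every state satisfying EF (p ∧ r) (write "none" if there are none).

States satisfying p ∧ r: {st3}.
States satisfying EF (p ∧ r): {st0, st1, st3, st5}.

{st0, st1, st3, st5}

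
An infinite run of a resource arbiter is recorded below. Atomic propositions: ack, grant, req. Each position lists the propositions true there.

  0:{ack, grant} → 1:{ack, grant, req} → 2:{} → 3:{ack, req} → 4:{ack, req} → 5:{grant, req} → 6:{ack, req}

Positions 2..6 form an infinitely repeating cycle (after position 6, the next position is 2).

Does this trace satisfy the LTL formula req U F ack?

Walking from position 0: F ack first holds at position 0, and req holds at every earlier position along the way, so req U F ack holds.

Yes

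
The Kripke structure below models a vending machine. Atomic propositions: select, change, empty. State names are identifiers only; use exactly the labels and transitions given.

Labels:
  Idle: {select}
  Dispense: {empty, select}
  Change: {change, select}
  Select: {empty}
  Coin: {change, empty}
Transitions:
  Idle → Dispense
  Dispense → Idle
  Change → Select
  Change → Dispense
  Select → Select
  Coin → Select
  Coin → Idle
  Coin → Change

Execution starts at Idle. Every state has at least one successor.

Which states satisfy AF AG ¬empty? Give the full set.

States satisfying AG ¬empty: ∅.
States satisfying AF AG ¬empty: ∅.

none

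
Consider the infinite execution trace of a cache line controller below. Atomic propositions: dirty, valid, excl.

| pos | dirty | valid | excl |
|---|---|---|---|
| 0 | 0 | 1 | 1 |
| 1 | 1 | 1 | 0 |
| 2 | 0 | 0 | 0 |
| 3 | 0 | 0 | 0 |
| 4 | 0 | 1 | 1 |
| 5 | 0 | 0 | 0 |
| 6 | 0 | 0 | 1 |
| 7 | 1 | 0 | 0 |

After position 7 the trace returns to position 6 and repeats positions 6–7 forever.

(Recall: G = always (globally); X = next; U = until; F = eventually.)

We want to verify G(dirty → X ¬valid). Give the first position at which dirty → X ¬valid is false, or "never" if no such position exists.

dirty → X ¬valid holds at every position 0..7, and those are all the positions the trace ever visits, so the invariant G(dirty → X ¬valid) is never violated.

never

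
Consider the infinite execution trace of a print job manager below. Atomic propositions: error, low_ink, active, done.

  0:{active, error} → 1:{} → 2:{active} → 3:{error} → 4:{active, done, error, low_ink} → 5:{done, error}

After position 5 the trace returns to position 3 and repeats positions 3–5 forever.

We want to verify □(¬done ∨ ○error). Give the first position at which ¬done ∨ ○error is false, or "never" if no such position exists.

¬done ∨ ○error holds at every position 0..5, and those are all the positions the trace ever visits, so the invariant □(¬done ∨ ○error) is never violated.

never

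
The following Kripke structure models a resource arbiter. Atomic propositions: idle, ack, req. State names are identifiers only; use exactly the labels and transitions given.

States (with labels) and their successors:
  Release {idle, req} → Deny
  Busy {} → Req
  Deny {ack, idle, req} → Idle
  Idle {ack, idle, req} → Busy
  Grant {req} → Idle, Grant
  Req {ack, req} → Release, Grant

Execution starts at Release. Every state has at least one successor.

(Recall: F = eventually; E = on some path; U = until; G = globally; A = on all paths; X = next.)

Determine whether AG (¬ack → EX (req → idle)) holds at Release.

States satisfying ¬ack → EX (req → idle): {Release, Deny, Idle, Grant, Req}.
States satisfying AG (¬ack → EX (req → idle)): ∅.
Busy is reachable from Release and violates ¬ack → EX (req → idle), so AG fails at Release.
Release ∉ Sat(AG (¬ack → EX (req → idle))).

No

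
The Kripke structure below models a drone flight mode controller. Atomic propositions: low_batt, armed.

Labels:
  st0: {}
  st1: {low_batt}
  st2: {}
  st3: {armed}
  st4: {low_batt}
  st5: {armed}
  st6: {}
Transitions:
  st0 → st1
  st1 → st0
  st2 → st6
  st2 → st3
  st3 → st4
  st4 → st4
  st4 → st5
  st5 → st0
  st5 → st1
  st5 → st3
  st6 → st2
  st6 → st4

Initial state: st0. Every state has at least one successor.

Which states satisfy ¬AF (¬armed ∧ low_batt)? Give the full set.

States satisfying ¬armed ∧ low_batt: {st1, st4}.
States satisfying AF (¬armed ∧ low_batt): {st0, st1, st3, st4, st5}.
States satisfying ¬AF (¬armed ∧ low_batt): {st2, st6}.

{st2, st6}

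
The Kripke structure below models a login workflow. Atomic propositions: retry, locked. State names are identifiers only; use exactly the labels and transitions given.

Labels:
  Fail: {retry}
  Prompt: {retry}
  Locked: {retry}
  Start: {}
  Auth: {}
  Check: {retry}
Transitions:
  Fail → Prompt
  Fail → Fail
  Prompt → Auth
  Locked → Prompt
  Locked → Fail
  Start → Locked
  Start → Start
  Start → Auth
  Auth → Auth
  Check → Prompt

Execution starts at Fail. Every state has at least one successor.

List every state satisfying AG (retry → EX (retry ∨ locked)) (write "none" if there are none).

States satisfying retry → EX (retry ∨ locked): {Fail, Locked, Start, Auth, Check}.
States satisfying AG (retry → EX (retry ∨ locked)): {Auth}.

{Auth}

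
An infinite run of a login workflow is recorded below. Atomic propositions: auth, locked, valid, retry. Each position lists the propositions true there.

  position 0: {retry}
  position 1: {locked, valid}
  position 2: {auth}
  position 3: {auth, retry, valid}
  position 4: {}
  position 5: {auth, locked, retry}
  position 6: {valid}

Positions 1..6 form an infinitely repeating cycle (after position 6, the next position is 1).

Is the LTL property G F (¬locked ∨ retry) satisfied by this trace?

Yes

F (¬locked ∨ retry) holds at every position 0..6, and those are all positions ever visited, so G F (¬locked ∨ retry) holds.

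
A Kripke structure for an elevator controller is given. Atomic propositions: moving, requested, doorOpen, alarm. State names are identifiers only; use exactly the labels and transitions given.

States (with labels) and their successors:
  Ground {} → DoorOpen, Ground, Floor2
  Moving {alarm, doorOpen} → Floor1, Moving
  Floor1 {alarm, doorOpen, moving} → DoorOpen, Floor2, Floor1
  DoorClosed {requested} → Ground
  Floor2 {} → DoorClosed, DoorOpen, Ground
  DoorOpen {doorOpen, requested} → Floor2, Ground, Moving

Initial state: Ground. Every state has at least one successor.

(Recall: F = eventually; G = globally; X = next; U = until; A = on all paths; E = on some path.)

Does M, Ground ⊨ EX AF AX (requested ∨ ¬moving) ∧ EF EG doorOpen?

States satisfying AF AX (requested ∨ ¬moving): {Ground, DoorClosed, Floor2, DoorOpen}.
States satisfying EX AF AX (requested ∨ ¬moving): {Ground, Floor1, DoorClosed, Floor2, DoorOpen}.
States satisfying EG doorOpen: {Moving, Floor1, DoorOpen}.
States satisfying EF EG doorOpen: {Ground, Moving, Floor1, DoorClosed, Floor2, DoorOpen}.
States satisfying EX AF AX (requested ∨ ¬moving) ∧ EF EG doorOpen: {Ground, Floor1, DoorClosed, Floor2, DoorOpen}.
Ground ∈ Sat(EX AF AX (requested ∨ ¬moving) ∧ EF EG doorOpen).

Holds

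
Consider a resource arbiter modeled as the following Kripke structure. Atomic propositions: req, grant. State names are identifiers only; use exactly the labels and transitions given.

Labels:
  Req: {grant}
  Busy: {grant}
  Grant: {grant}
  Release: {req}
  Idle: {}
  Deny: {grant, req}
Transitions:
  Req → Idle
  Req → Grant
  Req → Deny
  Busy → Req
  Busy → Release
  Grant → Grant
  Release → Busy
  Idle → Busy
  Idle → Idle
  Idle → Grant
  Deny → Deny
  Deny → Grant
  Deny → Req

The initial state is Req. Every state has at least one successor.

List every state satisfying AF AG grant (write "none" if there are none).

States satisfying AG grant: {Grant}.
States satisfying AF AG grant: {Grant}.

{Grant}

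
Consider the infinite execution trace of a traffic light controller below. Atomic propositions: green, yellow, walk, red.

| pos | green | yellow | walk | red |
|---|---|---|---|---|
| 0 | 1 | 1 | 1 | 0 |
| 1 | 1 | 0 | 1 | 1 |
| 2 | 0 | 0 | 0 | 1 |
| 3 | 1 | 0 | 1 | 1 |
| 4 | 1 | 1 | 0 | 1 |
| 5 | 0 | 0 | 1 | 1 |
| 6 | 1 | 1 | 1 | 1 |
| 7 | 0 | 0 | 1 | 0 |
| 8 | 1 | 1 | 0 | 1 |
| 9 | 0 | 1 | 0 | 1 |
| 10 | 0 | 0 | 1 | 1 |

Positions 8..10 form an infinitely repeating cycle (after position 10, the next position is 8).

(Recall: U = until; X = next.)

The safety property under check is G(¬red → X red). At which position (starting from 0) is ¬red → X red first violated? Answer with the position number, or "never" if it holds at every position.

¬red → X red holds at every position 0..10, and those are all the positions the trace ever visits, so the invariant G(¬red → X red) is never violated.

never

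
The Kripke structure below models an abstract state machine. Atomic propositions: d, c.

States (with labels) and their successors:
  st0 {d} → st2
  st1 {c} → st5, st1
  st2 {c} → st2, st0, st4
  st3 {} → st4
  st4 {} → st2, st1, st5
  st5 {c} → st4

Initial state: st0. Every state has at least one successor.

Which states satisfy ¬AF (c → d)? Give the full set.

{st1, st2}

States satisfying c → d: {st0, st3, st4}.
States satisfying AF (c → d): {st0, st3, st4, st5}.
States satisfying ¬AF (c → d): {st1, st2}.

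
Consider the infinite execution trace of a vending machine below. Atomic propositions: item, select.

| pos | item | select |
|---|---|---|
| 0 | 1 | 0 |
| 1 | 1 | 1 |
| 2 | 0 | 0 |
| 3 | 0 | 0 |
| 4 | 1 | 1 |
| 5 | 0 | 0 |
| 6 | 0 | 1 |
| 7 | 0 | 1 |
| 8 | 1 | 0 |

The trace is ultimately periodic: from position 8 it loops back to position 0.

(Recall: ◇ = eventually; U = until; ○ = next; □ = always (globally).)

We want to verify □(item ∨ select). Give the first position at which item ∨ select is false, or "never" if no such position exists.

2

Check item ∨ select at each position in order: 0 ✓, 1 ✓.
At position 2 the labels are {}, so item ∨ select is false there. This is the first violation.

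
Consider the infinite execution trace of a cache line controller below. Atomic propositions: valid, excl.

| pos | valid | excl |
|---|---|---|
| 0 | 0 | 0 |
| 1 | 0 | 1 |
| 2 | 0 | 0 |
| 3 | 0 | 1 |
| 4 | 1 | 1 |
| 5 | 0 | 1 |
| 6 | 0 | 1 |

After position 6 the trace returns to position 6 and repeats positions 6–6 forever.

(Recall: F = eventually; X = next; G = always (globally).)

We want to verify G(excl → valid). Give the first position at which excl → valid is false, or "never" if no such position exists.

1

Check excl → valid at each position in order: 0 ✓.
At position 1 the labels are {excl}, so excl → valid is false there. This is the first violation.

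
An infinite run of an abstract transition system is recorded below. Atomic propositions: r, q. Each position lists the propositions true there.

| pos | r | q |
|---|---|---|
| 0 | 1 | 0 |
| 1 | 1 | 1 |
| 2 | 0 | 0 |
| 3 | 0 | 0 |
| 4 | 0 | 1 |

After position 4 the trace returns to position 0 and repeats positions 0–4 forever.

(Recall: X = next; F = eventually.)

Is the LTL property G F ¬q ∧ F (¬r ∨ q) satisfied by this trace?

F ¬q holds at every position 0..4, and those are all positions ever visited, so G F ¬q holds.
¬r ∨ q holds at position 1, which is reachable from 0, so F (¬r ∨ q) holds.
At position 0: G F ¬q is true; F (¬r ∨ q) is true; so G F ¬q ∧ F (¬r ∨ q) is true.

Satisfied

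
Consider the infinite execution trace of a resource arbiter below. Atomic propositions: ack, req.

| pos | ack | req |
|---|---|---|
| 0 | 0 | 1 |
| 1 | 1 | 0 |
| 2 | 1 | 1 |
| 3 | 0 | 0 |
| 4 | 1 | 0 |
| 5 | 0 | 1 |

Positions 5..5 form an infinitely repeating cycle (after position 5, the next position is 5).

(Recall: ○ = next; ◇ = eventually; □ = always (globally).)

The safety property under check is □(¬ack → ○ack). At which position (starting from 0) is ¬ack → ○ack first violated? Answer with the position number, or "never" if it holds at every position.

Check ¬ack → ○ack at each position in order: 0 ✓, 1 ✓, 2 ✓, 3 ✓, 4 ✓.
At position 5 the labels are {req} and the next position 5 has {req}, so ¬ack → ○ack is false there. This is the first violation.

5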